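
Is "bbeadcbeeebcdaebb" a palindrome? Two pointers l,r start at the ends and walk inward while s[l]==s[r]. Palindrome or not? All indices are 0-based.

palindrome

l=0 r=16: 'b'=='b', l++,r--
l=1 r=15: 'b'=='b', l++,r--
l=2 r=14: 'e'=='e', l++,r--
l=3 r=13: 'a'=='a', l++,r--
l=4 r=12: 'd'=='d', l++,r--
l=5 r=11: 'c'=='c', l++,r--
l=6 r=10: 'b'=='b', l++,r--
l=7 r=9: 'e'=='e', l++,r--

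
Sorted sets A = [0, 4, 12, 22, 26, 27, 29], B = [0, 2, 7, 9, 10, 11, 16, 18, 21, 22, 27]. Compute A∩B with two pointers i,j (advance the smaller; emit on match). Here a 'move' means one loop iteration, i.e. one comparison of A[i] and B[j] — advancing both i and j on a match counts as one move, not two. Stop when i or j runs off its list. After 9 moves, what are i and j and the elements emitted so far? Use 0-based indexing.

[i=0,j=0] 0==0 emit → i++,j++
[i=1,j=1] 4>2 → j++
[i=1,j=2] 4<7 → i++
[i=2,j=2] 12>7 → j++
[i=2,j=3] 12>9 → j++
[i=2,j=4] 12>10 → j++
[i=2,j=5] 12>11 → j++
[i=2,j=6] 12<16 → i++
[i=3,j=6] 22>16 → j++

i=3, j=7, emitted=[0]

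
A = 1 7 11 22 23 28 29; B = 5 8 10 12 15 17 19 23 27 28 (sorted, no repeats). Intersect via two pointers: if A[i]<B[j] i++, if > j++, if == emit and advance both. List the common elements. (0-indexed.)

intersection = [23, 28]

[i=0,j=0] 1<5 → i++
[i=1,j=0] 7>5 → j++
[i=1,j=1] 7<8 → i++
[i=2,j=1] 11>8 → j++
[i=2,j=2] 11>10 → j++
[i=2,j=3] 11<12 → i++
[i=3,j=3] 22>12 → j++
[i=3,j=4] 22>15 → j++
[i=3,j=5] 22>17 → j++
[i=3,j=6] 22>19 → j++
[i=3,j=7] 22<23 → i++
[i=4,j=7] 23==23 emit → i++,j++
[i=5,j=8] 28>27 → j++
[i=5,j=9] 28==28 emit → i++,j++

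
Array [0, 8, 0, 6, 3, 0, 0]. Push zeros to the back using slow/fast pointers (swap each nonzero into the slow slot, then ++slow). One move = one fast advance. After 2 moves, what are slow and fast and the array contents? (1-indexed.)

slow=1 fast=1: a[fast]=0, fast++
slow=1 fast=2: a[fast]=8≠0 swap→a[1]=8, slow++,fast++

slow=2, fast=3, a=[8, 0, 0, 6, 3, 0, 0]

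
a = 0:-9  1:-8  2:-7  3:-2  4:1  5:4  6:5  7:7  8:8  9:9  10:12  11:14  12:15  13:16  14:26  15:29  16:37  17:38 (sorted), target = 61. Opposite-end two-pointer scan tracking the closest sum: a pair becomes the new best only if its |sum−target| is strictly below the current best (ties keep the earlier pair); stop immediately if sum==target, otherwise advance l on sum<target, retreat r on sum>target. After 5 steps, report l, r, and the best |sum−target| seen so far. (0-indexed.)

[0,17] -9+38=29 d=32 * → l++
[1,17] -8+38=30 d=31 * → l++
[2,17] -7+38=31 d=30 * → l++
[3,17] -2+38=36 d=25 * → l++
[4,17] 1+38=39 d=22 * → l++

l=5, r=17, best |Δ|=22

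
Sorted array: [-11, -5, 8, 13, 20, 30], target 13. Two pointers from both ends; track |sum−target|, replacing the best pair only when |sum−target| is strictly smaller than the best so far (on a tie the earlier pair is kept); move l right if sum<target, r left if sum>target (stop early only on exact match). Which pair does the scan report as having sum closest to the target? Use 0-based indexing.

pair (-5, 20) with sum 15 (|Δ|=2)

[0,5] -11+30=19 d=6 * → r--
[0,4] -11+20=9 d=4 * → l++
[1,4] -5+20=15 d=2 * → r--
[1,3] -5+13=8 d=5 → l++
[2,3] 8+13=21 d=8 → r--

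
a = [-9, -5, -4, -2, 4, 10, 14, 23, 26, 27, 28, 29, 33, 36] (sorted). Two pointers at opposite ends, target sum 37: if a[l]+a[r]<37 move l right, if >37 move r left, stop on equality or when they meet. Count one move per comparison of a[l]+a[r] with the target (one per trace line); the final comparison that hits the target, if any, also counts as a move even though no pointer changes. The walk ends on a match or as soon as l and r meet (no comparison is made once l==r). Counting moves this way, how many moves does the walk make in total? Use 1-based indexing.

6 moves

[1,14] -9+36=27 <37 → l++
[2,14] -5+36=31 <37 → l++
[3,14] -4+36=32 <37 → l++
[4,14] -2+36=34 <37 → l++
[5,14] 4+36=40 >37 → r--
[5,13] 4+33=37 → found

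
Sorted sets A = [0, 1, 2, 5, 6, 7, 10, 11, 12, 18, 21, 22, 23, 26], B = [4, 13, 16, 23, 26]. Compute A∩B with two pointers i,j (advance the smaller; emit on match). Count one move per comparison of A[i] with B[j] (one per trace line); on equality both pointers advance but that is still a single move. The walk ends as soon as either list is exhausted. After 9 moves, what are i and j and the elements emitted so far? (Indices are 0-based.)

i=8, j=1, emitted=[]

i=0 j=0: 0<4, i++
i=1 j=0: 1<4, i++
i=2 j=0: 2<4, i++
i=3 j=0: 5>4, j++
i=3 j=1: 5<13, i++
i=4 j=1: 6<13, i++
i=5 j=1: 7<13, i++
i=6 j=1: 10<13, i++
i=7 j=1: 11<13, i++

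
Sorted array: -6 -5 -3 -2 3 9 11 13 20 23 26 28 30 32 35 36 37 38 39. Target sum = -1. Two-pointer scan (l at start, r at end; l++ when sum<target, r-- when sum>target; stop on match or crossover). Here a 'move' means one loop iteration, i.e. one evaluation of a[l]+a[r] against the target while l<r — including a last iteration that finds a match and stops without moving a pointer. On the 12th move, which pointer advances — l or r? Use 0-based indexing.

r

[0,18] -6+39=33 >-1 → r--
[0,17] -6+38=32 >-1 → r--
[0,16] -6+37=31 >-1 → r--
[0,15] -6+36=30 >-1 → r--
[0,14] -6+35=29 >-1 → r--
[0,13] -6+32=26 >-1 → r--
[0,12] -6+30=24 >-1 → r--
[0,11] -6+28=22 >-1 → r--
[0,10] -6+26=20 >-1 → r--
[0,9] -6+23=17 >-1 → r--
[0,8] -6+20=14 >-1 → r--
[0,7] -6+13=7 >-1 → r--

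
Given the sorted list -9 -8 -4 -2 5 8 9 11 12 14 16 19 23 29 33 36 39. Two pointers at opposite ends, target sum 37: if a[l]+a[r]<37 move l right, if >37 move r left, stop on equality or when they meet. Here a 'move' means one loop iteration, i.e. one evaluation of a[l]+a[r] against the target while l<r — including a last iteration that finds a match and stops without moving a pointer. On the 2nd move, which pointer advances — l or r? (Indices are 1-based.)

[1,17] -9+39=30 <37 → l++
[2,17] -8+39=31 <37 → l++

l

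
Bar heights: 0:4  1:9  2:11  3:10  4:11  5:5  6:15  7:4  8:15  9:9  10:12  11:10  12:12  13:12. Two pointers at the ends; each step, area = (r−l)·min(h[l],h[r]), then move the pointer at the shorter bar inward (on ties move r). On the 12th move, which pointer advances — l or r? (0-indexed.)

r

[0,13] min(4,12)*13=52 best=52 * → l++
[1,13] min(9,12)*12=108 best=108 * → l++
[2,13] min(11,12)*11=121 best=121 * → l++
[3,13] min(10,12)*10=100 best=121 → l++
[4,13] min(11,12)*9=99 best=121 → l++
[5,13] min(5,12)*8=40 best=121 → l++
[6,13] min(15,12)*7=84 best=121 → r--
[6,12] min(15,12)*6=72 best=121 → r--
[6,11] min(15,10)*5=50 best=121 → r--
[6,10] min(15,12)*4=48 best=121 → r--
[6,9] min(15,9)*3=27 best=121 → r--
[6,8] min(15,15)*2=30 best=121 → r--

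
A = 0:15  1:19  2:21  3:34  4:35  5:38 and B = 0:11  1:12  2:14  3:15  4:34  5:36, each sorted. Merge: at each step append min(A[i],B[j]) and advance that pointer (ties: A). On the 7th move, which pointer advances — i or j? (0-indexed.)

[i=0,j=0] A[i]=15>B[j]=11 take 11 → j++
[i=0,j=1] A[i]=15>B[j]=12 take 12 → j++
[i=0,j=2] A[i]=15>B[j]=14 take 14 → j++
[i=0,j=3] A[i]=15<=B[j]=15 take 15 → i++
[i=1,j=3] A[i]=19>B[j]=15 take 15 → j++
[i=1,j=4] A[i]=19<=B[j]=34 take 19 → i++
[i=2,j=4] A[i]=21<=B[j]=34 take 21 → i++

i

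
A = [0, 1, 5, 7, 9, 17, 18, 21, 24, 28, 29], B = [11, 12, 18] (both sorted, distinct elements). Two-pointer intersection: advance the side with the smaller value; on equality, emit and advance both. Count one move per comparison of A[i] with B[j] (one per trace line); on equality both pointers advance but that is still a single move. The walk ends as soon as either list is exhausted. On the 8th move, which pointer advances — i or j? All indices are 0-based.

i

[i=0,j=0] 0<11 → i++
[i=1,j=0] 1<11 → i++
[i=2,j=0] 5<11 → i++
[i=3,j=0] 7<11 → i++
[i=4,j=0] 9<11 → i++
[i=5,j=0] 17>11 → j++
[i=5,j=1] 17>12 → j++
[i=5,j=2] 17<18 → i++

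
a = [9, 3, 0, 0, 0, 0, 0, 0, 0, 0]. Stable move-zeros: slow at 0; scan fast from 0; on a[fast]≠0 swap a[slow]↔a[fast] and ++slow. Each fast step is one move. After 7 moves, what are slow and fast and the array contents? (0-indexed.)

slow=2, fast=7, a=[9, 3, 0, 0, 0, 0, 0, 0, 0, 0]

slow=0 fast=0: a[fast]=9≠0 swap→a[0]=9, slow++,fast++
slow=1 fast=1: a[fast]=3≠0 swap→a[1]=3, slow++,fast++
slow=2 fast=2: a[fast]=0, fast++
slow=2 fast=3: a[fast]=0, fast++
slow=2 fast=4: a[fast]=0, fast++
slow=2 fast=5: a[fast]=0, fast++
slow=2 fast=6: a[fast]=0, fast++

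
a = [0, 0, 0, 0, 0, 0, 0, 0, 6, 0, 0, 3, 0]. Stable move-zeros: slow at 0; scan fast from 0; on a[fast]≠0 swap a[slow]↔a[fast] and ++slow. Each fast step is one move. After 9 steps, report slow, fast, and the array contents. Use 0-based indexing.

slow=1, fast=9, a=[6, 0, 0, 0, 0, 0, 0, 0, 0, 0, 0, 3, 0]

slow=0 fast=0: a[fast]=0, fast++
slow=0 fast=1: a[fast]=0, fast++
slow=0 fast=2: a[fast]=0, fast++
slow=0 fast=3: a[fast]=0, fast++
slow=0 fast=4: a[fast]=0, fast++
slow=0 fast=5: a[fast]=0, fast++
slow=0 fast=6: a[fast]=0, fast++
slow=0 fast=7: a[fast]=0, fast++
slow=0 fast=8: a[fast]=6≠0 swap→a[0]=6, slow++,fast++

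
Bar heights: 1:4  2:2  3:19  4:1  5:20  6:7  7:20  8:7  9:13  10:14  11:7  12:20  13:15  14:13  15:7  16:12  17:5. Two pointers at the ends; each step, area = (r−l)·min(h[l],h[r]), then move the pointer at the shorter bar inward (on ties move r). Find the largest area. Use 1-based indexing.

max area = 171

[1,17] min(4,5)*16=64 best=64 * → l++
[2,17] min(2,5)*15=30 best=64 → l++
[3,17] min(19,5)*14=70 best=70 * → r--
[3,16] min(19,12)*13=156 best=156 * → r--
[3,15] min(19,7)*12=84 best=156 → r--
[3,14] min(19,13)*11=143 best=156 → r--
[3,13] min(19,15)*10=150 best=156 → r--
[3,12] min(19,20)*9=171 best=171 * → l++
[4,12] min(1,20)*8=8 best=171 → l++
[5,12] min(20,20)*7=140 best=171 → r--
[5,11] min(20,7)*6=42 best=171 → r--
[5,10] min(20,14)*5=70 best=171 → r--
[5,9] min(20,13)*4=52 best=171 → r--
[5,8] min(20,7)*3=21 best=171 → r--
[5,7] min(20,20)*2=40 best=171 → r--
[5,6] min(20,7)*1=7 best=171 → r--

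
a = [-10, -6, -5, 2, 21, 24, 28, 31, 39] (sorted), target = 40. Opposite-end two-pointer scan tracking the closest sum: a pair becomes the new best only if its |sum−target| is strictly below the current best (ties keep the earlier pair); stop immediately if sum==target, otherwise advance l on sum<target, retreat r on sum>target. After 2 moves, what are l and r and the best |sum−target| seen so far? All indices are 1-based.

[1,9] -10+39=29 d=11 * → l++
[2,9] -6+39=33 d=7 * → l++

l=3, r=9, best |Δ|=7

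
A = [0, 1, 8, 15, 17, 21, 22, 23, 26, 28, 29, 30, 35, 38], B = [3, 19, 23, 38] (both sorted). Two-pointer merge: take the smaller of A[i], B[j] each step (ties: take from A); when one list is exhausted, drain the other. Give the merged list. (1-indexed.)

[0, 1, 3, 8, 15, 17, 19, 21, 22, 23, 23, 26, 28, 29, 30, 35, 38, 38]

i=1 j=1: A[i]=0<=B[j]=3 take 0, i++
i=2 j=1: A[i]=1<=B[j]=3 take 1, i++
i=3 j=1: A[i]=8>B[j]=3 take 3, j++
i=3 j=2: A[i]=8<=B[j]=19 take 8, i++
i=4 j=2: A[i]=15<=B[j]=19 take 15, i++
i=5 j=2: A[i]=17<=B[j]=19 take 17, i++
i=6 j=2: A[i]=21>B[j]=19 take 19, j++
i=6 j=3: A[i]=21<=B[j]=23 take 21, i++
i=7 j=3: A[i]=22<=B[j]=23 take 22, i++
i=8 j=3: A[i]=23<=B[j]=23 take 23, i++
i=9 j=3: A[i]=26>B[j]=23 take 23, j++
i=9 j=4: A[i]=26<=B[j]=38 take 26, i++
i=10 j=4: A[i]=28<=B[j]=38 take 28, i++
i=11 j=4: A[i]=29<=B[j]=38 take 29, i++
i=12 j=4: A[i]=30<=B[j]=38 take 30, i++
i=13 j=4: A[i]=35<=B[j]=38 take 35, i++
i=14 j=4: A[i]=38<=B[j]=38 take 38, i++
i=15 j=4: A done, take B[j]=38, j++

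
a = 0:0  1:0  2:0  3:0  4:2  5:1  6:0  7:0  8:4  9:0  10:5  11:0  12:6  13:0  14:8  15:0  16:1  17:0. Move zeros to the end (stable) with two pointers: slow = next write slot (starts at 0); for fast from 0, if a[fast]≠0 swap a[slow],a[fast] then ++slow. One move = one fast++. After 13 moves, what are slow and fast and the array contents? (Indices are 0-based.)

(s=0,f=0) a[fast]=0 → fast++
(s=0,f=1) a[fast]=0 → fast++
(s=0,f=2) a[fast]=0 → fast++
(s=0,f=3) a[fast]=0 → fast++
(s=0,f=4) a[fast]=2≠0 swap→a[0]=2 → slow++,fast++
(s=1,f=5) a[fast]=1≠0 swap→a[1]=1 → slow++,fast++
(s=2,f=6) a[fast]=0 → fast++
(s=2,f=7) a[fast]=0 → fast++
(s=2,f=8) a[fast]=4≠0 swap→a[2]=4 → slow++,fast++
(s=3,f=9) a[fast]=0 → fast++
(s=3,f=10) a[fast]=5≠0 swap→a[3]=5 → slow++,fast++
(s=4,f=11) a[fast]=0 → fast++
(s=4,f=12) a[fast]=6≠0 swap→a[4]=6 → slow++,fast++

slow=5, fast=13, a=[2, 1, 4, 5, 6, 0, 0, 0, 0, 0, 0, 0, 0, 0, 8, 0, 1, 0]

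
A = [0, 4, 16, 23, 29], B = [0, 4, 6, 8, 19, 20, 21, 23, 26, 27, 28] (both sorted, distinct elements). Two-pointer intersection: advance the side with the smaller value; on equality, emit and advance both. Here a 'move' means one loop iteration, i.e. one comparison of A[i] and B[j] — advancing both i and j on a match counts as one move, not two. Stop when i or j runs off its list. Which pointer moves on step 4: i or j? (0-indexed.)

j

i=0 j=0: 0==0 emit, i++,j++
i=1 j=1: 4==4 emit, i++,j++
i=2 j=2: 16>6, j++
i=2 j=3: 16>8, j++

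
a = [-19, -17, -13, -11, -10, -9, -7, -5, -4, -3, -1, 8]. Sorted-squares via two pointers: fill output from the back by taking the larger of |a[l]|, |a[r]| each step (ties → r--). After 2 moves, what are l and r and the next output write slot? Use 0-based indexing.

l=2, r=11, next write slot=9

l=0 r=11: |-19|>|8| out[11]=361, l++
l=1 r=11: |-17|>|8| out[10]=289, l++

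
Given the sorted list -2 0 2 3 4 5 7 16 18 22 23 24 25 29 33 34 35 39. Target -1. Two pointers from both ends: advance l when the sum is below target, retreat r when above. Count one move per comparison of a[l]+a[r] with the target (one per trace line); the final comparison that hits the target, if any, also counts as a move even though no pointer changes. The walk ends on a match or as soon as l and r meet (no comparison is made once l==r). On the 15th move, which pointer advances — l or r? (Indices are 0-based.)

r

l=0 r=17: -2+39=37 >-1, r--
l=0 r=16: -2+35=33 >-1, r--
l=0 r=15: -2+34=32 >-1, r--
l=0 r=14: -2+33=31 >-1, r--
l=0 r=13: -2+29=27 >-1, r--
l=0 r=12: -2+25=23 >-1, r--
l=0 r=11: -2+24=22 >-1, r--
l=0 r=10: -2+23=21 >-1, r--
l=0 r=9: -2+22=20 >-1, r--
l=0 r=8: -2+18=16 >-1, r--
l=0 r=7: -2+16=14 >-1, r--
l=0 r=6: -2+7=5 >-1, r--
l=0 r=5: -2+5=3 >-1, r--
l=0 r=4: -2+4=2 >-1, r--
l=0 r=3: -2+3=1 >-1, r--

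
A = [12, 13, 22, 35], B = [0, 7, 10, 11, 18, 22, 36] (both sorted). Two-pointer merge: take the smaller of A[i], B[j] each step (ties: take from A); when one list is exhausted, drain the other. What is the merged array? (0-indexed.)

[i=0,j=0] A[i]=12>B[j]=0 take 0 → j++
[i=0,j=1] A[i]=12>B[j]=7 take 7 → j++
[i=0,j=2] A[i]=12>B[j]=10 take 10 → j++
[i=0,j=3] A[i]=12>B[j]=11 take 11 → j++
[i=0,j=4] A[i]=12<=B[j]=18 take 12 → i++
[i=1,j=4] A[i]=13<=B[j]=18 take 13 → i++
[i=2,j=4] A[i]=22>B[j]=18 take 18 → j++
[i=2,j=5] A[i]=22<=B[j]=22 take 22 → i++
[i=3,j=5] A[i]=35>B[j]=22 take 22 → j++
[i=3,j=6] A[i]=35<=B[j]=36 take 35 → i++
[i=4,j=6] A done, take B[j]=36 → j++

[0, 7, 10, 11, 12, 13, 18, 22, 22, 35, 36]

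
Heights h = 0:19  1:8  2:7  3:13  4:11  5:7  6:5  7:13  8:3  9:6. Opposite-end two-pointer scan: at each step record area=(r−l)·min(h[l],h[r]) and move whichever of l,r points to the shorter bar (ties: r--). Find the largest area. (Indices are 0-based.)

[0,9] min(19,6)*9=54 best=54 * → r--
[0,8] min(19,3)*8=24 best=54 → r--
[0,7] min(19,13)*7=91 best=91 * → r--
[0,6] min(19,5)*6=30 best=91 → r--
[0,5] min(19,7)*5=35 best=91 → r--
[0,4] min(19,11)*4=44 best=91 → r--
[0,3] min(19,13)*3=39 best=91 → r--
[0,2] min(19,7)*2=14 best=91 → r--
[0,1] min(19,8)*1=8 best=91 → r--

max area = 91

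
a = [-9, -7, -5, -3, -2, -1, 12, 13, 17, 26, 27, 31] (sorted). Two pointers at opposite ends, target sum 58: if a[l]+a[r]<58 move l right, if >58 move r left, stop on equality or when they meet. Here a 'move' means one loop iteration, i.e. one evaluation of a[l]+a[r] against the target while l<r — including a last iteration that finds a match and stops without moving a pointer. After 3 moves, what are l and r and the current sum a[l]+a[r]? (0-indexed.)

l=0 r=11: -9+31=22 <58, l++
l=1 r=11: -7+31=24 <58, l++
l=2 r=11: -5+31=26 <58, l++

l=3, r=11, sum=28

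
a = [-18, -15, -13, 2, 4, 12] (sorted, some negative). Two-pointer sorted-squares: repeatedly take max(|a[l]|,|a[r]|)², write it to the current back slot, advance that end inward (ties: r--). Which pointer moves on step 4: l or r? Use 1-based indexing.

l=1 r=6: |-18|>|12| out[6]=324, l++
l=2 r=6: |-15|>|12| out[5]=225, l++
l=3 r=6: |-13|>|12| out[4]=169, l++
l=4 r=6: |2|<=|12| out[3]=144, r--

r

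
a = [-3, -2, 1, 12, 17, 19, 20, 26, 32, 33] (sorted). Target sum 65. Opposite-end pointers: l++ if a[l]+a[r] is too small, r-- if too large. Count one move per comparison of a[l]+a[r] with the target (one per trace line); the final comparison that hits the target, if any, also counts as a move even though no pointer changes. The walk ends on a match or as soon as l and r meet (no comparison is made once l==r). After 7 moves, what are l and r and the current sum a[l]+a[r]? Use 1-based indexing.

l=8, r=10, sum=59

l=1 r=10: -3+33=30 <65, l++
l=2 r=10: -2+33=31 <65, l++
l=3 r=10: 1+33=34 <65, l++
l=4 r=10: 12+33=45 <65, l++
l=5 r=10: 17+33=50 <65, l++
l=6 r=10: 19+33=52 <65, l++
l=7 r=10: 20+33=53 <65, l++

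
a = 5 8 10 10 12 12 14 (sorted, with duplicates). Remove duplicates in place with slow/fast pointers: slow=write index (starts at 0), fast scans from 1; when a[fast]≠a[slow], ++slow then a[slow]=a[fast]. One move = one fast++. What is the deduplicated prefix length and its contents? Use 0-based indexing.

length 5; prefix = [5, 8, 10, 12, 14]

(s=0,f=1) a[fast]=8≠a[slow]=5 write a[1]=8 → slow++,fast++
(s=1,f=2) a[fast]=10≠a[slow]=8 write a[2]=10 → slow++,fast++
(s=2,f=3) a[fast]=10=a[slow] dup → fast++
(s=2,f=4) a[fast]=12≠a[slow]=10 write a[3]=12 → slow++,fast++
(s=3,f=5) a[fast]=12=a[slow] dup → fast++
(s=3,f=6) a[fast]=14≠a[slow]=12 write a[4]=14 → slow++,fast++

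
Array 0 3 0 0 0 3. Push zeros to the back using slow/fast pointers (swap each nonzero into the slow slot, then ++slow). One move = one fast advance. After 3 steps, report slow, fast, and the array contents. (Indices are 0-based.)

slow=0 fast=0: a[fast]=0, fast++
slow=0 fast=1: a[fast]=3≠0 swap→a[0]=3, slow++,fast++
slow=1 fast=2: a[fast]=0, fast++

slow=1, fast=3, a=[3, 0, 0, 0, 0, 3]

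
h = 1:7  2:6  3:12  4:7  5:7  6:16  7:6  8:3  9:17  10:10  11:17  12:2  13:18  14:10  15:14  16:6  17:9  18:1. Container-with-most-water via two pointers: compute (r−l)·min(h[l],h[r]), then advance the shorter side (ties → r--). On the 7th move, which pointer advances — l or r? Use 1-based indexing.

l

l=1 r=18: min(7,1)*17=17 best=17 *, r--
l=1 r=17: min(7,9)*16=112 best=112 *, l++
l=2 r=17: min(6,9)*15=90 best=112, l++
l=3 r=17: min(12,9)*14=126 best=126 *, r--
l=3 r=16: min(12,6)*13=78 best=126, r--
l=3 r=15: min(12,14)*12=144 best=144 *, l++
l=4 r=15: min(7,14)*11=77 best=144, l++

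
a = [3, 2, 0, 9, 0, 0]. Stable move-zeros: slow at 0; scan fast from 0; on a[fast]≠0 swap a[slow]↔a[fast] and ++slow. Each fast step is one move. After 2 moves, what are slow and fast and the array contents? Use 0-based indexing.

(s=0,f=0) a[fast]=3≠0 swap→a[0]=3 → slow++,fast++
(s=1,f=1) a[fast]=2≠0 swap→a[1]=2 → slow++,fast++

slow=2, fast=2, a=[3, 2, 0, 9, 0, 0]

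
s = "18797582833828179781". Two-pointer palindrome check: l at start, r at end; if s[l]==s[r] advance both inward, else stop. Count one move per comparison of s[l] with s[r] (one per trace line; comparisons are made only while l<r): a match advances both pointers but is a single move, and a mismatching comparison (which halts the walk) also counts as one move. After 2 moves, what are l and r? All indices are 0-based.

[0,19] '1'=='1' → l++,r--
[1,18] '8'=='8' → l++,r--

l=2, r=17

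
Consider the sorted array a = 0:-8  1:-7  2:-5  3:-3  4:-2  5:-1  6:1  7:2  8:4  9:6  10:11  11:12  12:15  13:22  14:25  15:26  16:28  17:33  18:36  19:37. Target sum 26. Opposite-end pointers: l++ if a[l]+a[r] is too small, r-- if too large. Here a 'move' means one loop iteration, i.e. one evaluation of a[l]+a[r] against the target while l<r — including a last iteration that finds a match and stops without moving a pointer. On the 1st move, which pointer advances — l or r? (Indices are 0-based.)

[0,19] -8+37=29 >26 → r--

r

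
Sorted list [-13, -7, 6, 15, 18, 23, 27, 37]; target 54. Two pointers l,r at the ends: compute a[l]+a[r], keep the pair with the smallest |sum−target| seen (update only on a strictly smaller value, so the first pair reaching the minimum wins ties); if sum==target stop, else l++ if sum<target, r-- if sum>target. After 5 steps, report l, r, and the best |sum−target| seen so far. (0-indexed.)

[0,7] -13+37=24 d=30 * → l++
[1,7] -7+37=30 d=24 * → l++
[2,7] 6+37=43 d=11 * → l++
[3,7] 15+37=52 d=2 * → l++
[4,7] 18+37=55 d=1 * → r--

l=4, r=6, best |Δ|=1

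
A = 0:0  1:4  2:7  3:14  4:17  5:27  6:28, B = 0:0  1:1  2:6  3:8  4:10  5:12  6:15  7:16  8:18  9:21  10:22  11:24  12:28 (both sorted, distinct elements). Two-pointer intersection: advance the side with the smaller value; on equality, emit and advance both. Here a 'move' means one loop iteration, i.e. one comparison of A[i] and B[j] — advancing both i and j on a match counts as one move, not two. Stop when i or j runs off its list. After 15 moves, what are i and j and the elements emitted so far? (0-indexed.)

[i=0,j=0] 0==0 emit → i++,j++
[i=1,j=1] 4>1 → j++
[i=1,j=2] 4<6 → i++
[i=2,j=2] 7>6 → j++
[i=2,j=3] 7<8 → i++
[i=3,j=3] 14>8 → j++
[i=3,j=4] 14>10 → j++
[i=3,j=5] 14>12 → j++
[i=3,j=6] 14<15 → i++
[i=4,j=6] 17>15 → j++
[i=4,j=7] 17>16 → j++
[i=4,j=8] 17<18 → i++
[i=5,j=8] 27>18 → j++
[i=5,j=9] 27>21 → j++
[i=5,j=10] 27>22 → j++

i=5, j=11, emitted=[0]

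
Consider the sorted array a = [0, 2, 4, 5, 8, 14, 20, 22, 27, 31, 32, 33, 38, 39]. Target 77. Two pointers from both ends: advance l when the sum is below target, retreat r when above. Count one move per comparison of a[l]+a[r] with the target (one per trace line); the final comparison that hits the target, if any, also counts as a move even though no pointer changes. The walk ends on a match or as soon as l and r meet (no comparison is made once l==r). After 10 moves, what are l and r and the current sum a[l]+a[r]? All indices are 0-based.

[0,13] 0+39=39 <77 → l++
[1,13] 2+39=41 <77 → l++
[2,13] 4+39=43 <77 → l++
[3,13] 5+39=44 <77 → l++
[4,13] 8+39=47 <77 → l++
[5,13] 14+39=53 <77 → l++
[6,13] 20+39=59 <77 → l++
[7,13] 22+39=61 <77 → l++
[8,13] 27+39=66 <77 → l++
[9,13] 31+39=70 <77 → l++

l=10, r=13, sum=71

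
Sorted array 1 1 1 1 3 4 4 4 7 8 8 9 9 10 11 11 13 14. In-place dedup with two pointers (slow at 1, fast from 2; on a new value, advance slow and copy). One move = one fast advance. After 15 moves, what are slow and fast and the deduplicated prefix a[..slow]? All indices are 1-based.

slow=1 fast=2: a[fast]=1=a[slow] dup, fast++
slow=1 fast=3: a[fast]=1=a[slow] dup, fast++
slow=1 fast=4: a[fast]=1=a[slow] dup, fast++
slow=1 fast=5: a[fast]=3≠a[slow]=1 write a[2]=3, slow++,fast++
slow=2 fast=6: a[fast]=4≠a[slow]=3 write a[3]=4, slow++,fast++
slow=3 fast=7: a[fast]=4=a[slow] dup, fast++
slow=3 fast=8: a[fast]=4=a[slow] dup, fast++
slow=3 fast=9: a[fast]=7≠a[slow]=4 write a[4]=7, slow++,fast++
slow=4 fast=10: a[fast]=8≠a[slow]=7 write a[5]=8, slow++,fast++
slow=5 fast=11: a[fast]=8=a[slow] dup, fast++
slow=5 fast=12: a[fast]=9≠a[slow]=8 write a[6]=9, slow++,fast++
slow=6 fast=13: a[fast]=9=a[slow] dup, fast++
slow=6 fast=14: a[fast]=10≠a[slow]=9 write a[7]=10, slow++,fast++
slow=7 fast=15: a[fast]=11≠a[slow]=10 write a[8]=11, slow++,fast++
slow=8 fast=16: a[fast]=11=a[slow] dup, fast++

slow=8, fast=17, prefix=[1, 3, 4, 7, 8, 9, 10, 11]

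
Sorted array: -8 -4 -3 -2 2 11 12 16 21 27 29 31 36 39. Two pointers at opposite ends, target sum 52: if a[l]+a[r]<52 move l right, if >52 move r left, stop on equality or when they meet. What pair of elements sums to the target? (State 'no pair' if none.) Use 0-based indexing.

l=0 r=13: -8+39=31 <52, l++
l=1 r=13: -4+39=35 <52, l++
l=2 r=13: -3+39=36 <52, l++
l=3 r=13: -2+39=37 <52, l++
l=4 r=13: 2+39=41 <52, l++
l=5 r=13: 11+39=50 <52, l++
l=6 r=13: 12+39=51 <52, l++
l=7 r=13: 16+39=55 >52, r--
l=7 r=12: 16+36=52, found

(16, 36)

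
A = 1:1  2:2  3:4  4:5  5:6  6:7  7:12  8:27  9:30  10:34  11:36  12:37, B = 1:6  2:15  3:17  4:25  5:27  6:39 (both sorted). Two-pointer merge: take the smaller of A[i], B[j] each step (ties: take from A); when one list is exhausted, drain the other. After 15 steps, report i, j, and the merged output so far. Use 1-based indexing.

i=11, j=6, merged so far=[1, 2, 4, 5, 6, 6, 7, 12, 15, 17, 25, 27, 27, 30, 34]

[i=1,j=1] A[i]=1<=B[j]=6 take 1 → i++
[i=2,j=1] A[i]=2<=B[j]=6 take 2 → i++
[i=3,j=1] A[i]=4<=B[j]=6 take 4 → i++
[i=4,j=1] A[i]=5<=B[j]=6 take 5 → i++
[i=5,j=1] A[i]=6<=B[j]=6 take 6 → i++
[i=6,j=1] A[i]=7>B[j]=6 take 6 → j++
[i=6,j=2] A[i]=7<=B[j]=15 take 7 → i++
[i=7,j=2] A[i]=12<=B[j]=15 take 12 → i++
[i=8,j=2] A[i]=27>B[j]=15 take 15 → j++
[i=8,j=3] A[i]=27>B[j]=17 take 17 → j++
[i=8,j=4] A[i]=27>B[j]=25 take 25 → j++
[i=8,j=5] A[i]=27<=B[j]=27 take 27 → i++
[i=9,j=5] A[i]=30>B[j]=27 take 27 → j++
[i=9,j=6] A[i]=30<=B[j]=39 take 30 → i++
[i=10,j=6] A[i]=34<=B[j]=39 take 34 → i++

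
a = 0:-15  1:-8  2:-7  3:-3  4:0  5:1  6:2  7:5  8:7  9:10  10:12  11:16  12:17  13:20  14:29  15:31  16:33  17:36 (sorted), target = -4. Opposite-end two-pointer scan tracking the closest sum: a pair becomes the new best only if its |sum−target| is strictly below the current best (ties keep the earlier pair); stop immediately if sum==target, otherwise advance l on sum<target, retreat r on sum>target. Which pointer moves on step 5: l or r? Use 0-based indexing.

r

[0,17] -15+36=21 d=25 * → r--
[0,16] -15+33=18 d=22 * → r--
[0,15] -15+31=16 d=20 * → r--
[0,14] -15+29=14 d=18 * → r--
[0,13] -15+20=5 d=9 * → r--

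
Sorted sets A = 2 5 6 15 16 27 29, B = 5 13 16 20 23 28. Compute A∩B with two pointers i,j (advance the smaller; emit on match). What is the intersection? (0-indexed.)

[i=0,j=0] 2<5 → i++
[i=1,j=0] 5==5 emit → i++,j++
[i=2,j=1] 6<13 → i++
[i=3,j=1] 15>13 → j++
[i=3,j=2] 15<16 → i++
[i=4,j=2] 16==16 emit → i++,j++
[i=5,j=3] 27>20 → j++
[i=5,j=4] 27>23 → j++
[i=5,j=5] 27<28 → i++
[i=6,j=5] 29>28 → j++

intersection = [5, 16]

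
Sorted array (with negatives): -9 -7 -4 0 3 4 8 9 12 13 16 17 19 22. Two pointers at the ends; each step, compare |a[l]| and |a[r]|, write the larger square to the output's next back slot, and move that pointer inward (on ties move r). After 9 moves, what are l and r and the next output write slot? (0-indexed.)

l=1, r=5, next write slot=4

[0,13] |-9|<=|22| out[13]=484 → r--
[0,12] |-9|<=|19| out[12]=361 → r--
[0,11] |-9|<=|17| out[11]=289 → r--
[0,10] |-9|<=|16| out[10]=256 → r--
[0,9] |-9|<=|13| out[9]=169 → r--
[0,8] |-9|<=|12| out[8]=144 → r--
[0,7] |-9|<=|9| out[7]=81 → r--
[0,6] |-9|>|8| out[6]=81 → l++
[1,6] |-7|<=|8| out[5]=64 → r--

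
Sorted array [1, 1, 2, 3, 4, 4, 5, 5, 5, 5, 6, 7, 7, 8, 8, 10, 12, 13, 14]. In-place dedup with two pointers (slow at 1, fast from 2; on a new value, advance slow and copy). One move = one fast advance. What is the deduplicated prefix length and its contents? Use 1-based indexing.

length 12; prefix = [1, 2, 3, 4, 5, 6, 7, 8, 10, 12, 13, 14]

(s=1,f=2) a[fast]=1=a[slow] dup → fast++
(s=1,f=3) a[fast]=2≠a[slow]=1 write a[2]=2 → slow++,fast++
(s=2,f=4) a[fast]=3≠a[slow]=2 write a[3]=3 → slow++,fast++
(s=3,f=5) a[fast]=4≠a[slow]=3 write a[4]=4 → slow++,fast++
(s=4,f=6) a[fast]=4=a[slow] dup → fast++
(s=4,f=7) a[fast]=5≠a[slow]=4 write a[5]=5 → slow++,fast++
(s=5,f=8) a[fast]=5=a[slow] dup → fast++
(s=5,f=9) a[fast]=5=a[slow] dup → fast++
(s=5,f=10) a[fast]=5=a[slow] dup → fast++
(s=5,f=11) a[fast]=6≠a[slow]=5 write a[6]=6 → slow++,fast++
(s=6,f=12) a[fast]=7≠a[slow]=6 write a[7]=7 → slow++,fast++
(s=7,f=13) a[fast]=7=a[slow] dup → fast++
(s=7,f=14) a[fast]=8≠a[slow]=7 write a[8]=8 → slow++,fast++
(s=8,f=15) a[fast]=8=a[slow] dup → fast++
(s=8,f=16) a[fast]=10≠a[slow]=8 write a[9]=10 → slow++,fast++
(s=9,f=17) a[fast]=12≠a[slow]=10 write a[10]=12 → slow++,fast++
(s=10,f=18) a[fast]=13≠a[slow]=12 write a[11]=13 → slow++,fast++
(s=11,f=19) a[fast]=14≠a[slow]=13 write a[12]=14 → slow++,fast++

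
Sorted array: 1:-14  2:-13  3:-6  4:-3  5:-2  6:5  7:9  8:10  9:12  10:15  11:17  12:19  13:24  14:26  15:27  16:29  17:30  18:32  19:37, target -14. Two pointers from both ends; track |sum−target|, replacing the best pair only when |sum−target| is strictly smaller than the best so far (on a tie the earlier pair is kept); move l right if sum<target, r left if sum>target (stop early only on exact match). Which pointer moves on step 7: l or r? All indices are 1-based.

r

[1,19] -14+37=23 d=37 * → r--
[1,18] -14+32=18 d=32 * → r--
[1,17] -14+30=16 d=30 * → r--
[1,16] -14+29=15 d=29 * → r--
[1,15] -14+27=13 d=27 * → r--
[1,14] -14+26=12 d=26 * → r--
[1,13] -14+24=10 d=24 * → r--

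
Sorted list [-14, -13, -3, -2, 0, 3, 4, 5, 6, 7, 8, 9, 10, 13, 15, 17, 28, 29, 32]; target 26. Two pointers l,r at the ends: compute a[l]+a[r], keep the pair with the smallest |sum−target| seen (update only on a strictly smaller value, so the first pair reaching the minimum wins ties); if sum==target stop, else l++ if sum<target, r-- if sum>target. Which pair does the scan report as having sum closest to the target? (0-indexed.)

pair (-3, 29) with sum 26 (|Δ|=0)

[0,18] -14+32=18 d=8 * → l++
[1,18] -13+32=19 d=7 * → l++
[2,18] -3+32=29 d=3 * → r--
[2,17] -3+29=26 d=0 * → stop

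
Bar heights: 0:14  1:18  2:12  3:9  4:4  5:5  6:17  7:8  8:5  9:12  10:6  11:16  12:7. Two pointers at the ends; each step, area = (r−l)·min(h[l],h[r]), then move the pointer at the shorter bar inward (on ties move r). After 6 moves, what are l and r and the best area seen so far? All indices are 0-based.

[0,12] min(14,7)*12=84 best=84 * → r--
[0,11] min(14,16)*11=154 best=154 * → l++
[1,11] min(18,16)*10=160 best=160 * → r--
[1,10] min(18,6)*9=54 best=160 → r--
[1,9] min(18,12)*8=96 best=160 → r--
[1,8] min(18,5)*7=35 best=160 → r--

l=1, r=7, best area=160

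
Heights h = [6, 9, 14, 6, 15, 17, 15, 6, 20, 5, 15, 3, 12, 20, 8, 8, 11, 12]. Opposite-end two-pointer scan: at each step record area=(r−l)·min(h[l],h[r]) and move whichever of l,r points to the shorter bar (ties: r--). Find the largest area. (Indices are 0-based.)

[0,17] min(6,12)*17=102 best=102 * → l++
[1,17] min(9,12)*16=144 best=144 * → l++
[2,17] min(14,12)*15=180 best=180 * → r--
[2,16] min(14,11)*14=154 best=180 → r--
[2,15] min(14,8)*13=104 best=180 → r--
[2,14] min(14,8)*12=96 best=180 → r--
[2,13] min(14,20)*11=154 best=180 → l++
[3,13] min(6,20)*10=60 best=180 → l++
[4,13] min(15,20)*9=135 best=180 → l++
[5,13] min(17,20)*8=136 best=180 → l++
[6,13] min(15,20)*7=105 best=180 → l++
[7,13] min(6,20)*6=36 best=180 → l++
[8,13] min(20,20)*5=100 best=180 → r--
[8,12] min(20,12)*4=48 best=180 → r--
[8,11] min(20,3)*3=9 best=180 → r--
[8,10] min(20,15)*2=30 best=180 → r--
[8,9] min(20,5)*1=5 best=180 → r--

max area = 180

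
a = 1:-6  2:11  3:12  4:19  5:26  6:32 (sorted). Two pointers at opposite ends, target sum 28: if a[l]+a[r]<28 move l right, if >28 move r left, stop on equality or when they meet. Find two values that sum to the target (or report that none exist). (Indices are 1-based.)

no pair

l=1 r=6: -6+32=26 <28, l++
l=2 r=6: 11+32=43 >28, r--
l=2 r=5: 11+26=37 >28, r--
l=2 r=4: 11+19=30 >28, r--
l=2 r=3: 11+12=23 <28, l++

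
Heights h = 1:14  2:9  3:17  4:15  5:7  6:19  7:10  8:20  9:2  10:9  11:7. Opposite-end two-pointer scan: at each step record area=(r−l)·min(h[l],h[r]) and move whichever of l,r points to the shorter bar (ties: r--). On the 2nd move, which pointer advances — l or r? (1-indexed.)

l=1 r=11: min(14,7)*10=70 best=70 *, r--
l=1 r=10: min(14,9)*9=81 best=81 *, r--

r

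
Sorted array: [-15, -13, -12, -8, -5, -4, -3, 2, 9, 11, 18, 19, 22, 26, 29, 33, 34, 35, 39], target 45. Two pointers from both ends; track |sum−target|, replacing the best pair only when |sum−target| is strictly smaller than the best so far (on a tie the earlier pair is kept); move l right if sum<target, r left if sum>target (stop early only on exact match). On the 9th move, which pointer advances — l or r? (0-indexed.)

r

l=0 r=18: -15+39=24 d=21 *, l++
l=1 r=18: -13+39=26 d=19 *, l++
l=2 r=18: -12+39=27 d=18 *, l++
l=3 r=18: -8+39=31 d=14 *, l++
l=4 r=18: -5+39=34 d=11 *, l++
l=5 r=18: -4+39=35 d=10 *, l++
l=6 r=18: -3+39=36 d=9 *, l++
l=7 r=18: 2+39=41 d=4 *, l++
l=8 r=18: 9+39=48 d=3 *, r--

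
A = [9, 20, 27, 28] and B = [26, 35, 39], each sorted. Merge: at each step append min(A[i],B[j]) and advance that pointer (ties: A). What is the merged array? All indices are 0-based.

[9, 20, 26, 27, 28, 35, 39]

[i=0,j=0] A[i]=9<=B[j]=26 take 9 → i++
[i=1,j=0] A[i]=20<=B[j]=26 take 20 → i++
[i=2,j=0] A[i]=27>B[j]=26 take 26 → j++
[i=2,j=1] A[i]=27<=B[j]=35 take 27 → i++
[i=3,j=1] A[i]=28<=B[j]=35 take 28 → i++
[i=4,j=1] A done, take B[j]=35 → j++
[i=4,j=2] A done, take B[j]=39 → j++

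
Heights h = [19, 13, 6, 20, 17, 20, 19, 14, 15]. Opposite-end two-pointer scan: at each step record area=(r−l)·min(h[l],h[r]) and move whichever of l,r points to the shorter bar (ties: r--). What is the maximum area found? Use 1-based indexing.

max area = 120

l=1 r=9: min(19,15)*8=120 best=120 *, r--
l=1 r=8: min(19,14)*7=98 best=120, r--
l=1 r=7: min(19,19)*6=114 best=120, r--
l=1 r=6: min(19,20)*5=95 best=120, l++
l=2 r=6: min(13,20)*4=52 best=120, l++
l=3 r=6: min(6,20)*3=18 best=120, l++
l=4 r=6: min(20,20)*2=40 best=120, r--
l=4 r=5: min(20,17)*1=17 best=120, r--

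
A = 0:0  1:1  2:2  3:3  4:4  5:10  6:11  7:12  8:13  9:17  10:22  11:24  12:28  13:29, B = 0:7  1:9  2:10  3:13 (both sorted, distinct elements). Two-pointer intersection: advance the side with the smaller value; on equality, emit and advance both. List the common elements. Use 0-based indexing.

intersection = [10, 13]

i=0 j=0: 0<7, i++
i=1 j=0: 1<7, i++
i=2 j=0: 2<7, i++
i=3 j=0: 3<7, i++
i=4 j=0: 4<7, i++
i=5 j=0: 10>7, j++
i=5 j=1: 10>9, j++
i=5 j=2: 10==10 emit, i++,j++
i=6 j=3: 11<13, i++
i=7 j=3: 12<13, i++
i=8 j=3: 13==13 emit, i++,j++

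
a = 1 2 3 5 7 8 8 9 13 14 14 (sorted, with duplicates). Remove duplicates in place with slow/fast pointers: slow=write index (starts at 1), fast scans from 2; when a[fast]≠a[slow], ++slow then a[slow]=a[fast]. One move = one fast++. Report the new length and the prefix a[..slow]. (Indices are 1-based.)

length 9; prefix = [1, 2, 3, 5, 7, 8, 9, 13, 14]

(s=1,f=2) a[fast]=2≠a[slow]=1 write a[2]=2 → slow++,fast++
(s=2,f=3) a[fast]=3≠a[slow]=2 write a[3]=3 → slow++,fast++
(s=3,f=4) a[fast]=5≠a[slow]=3 write a[4]=5 → slow++,fast++
(s=4,f=5) a[fast]=7≠a[slow]=5 write a[5]=7 → slow++,fast++
(s=5,f=6) a[fast]=8≠a[slow]=7 write a[6]=8 → slow++,fast++
(s=6,f=7) a[fast]=8=a[slow] dup → fast++
(s=6,f=8) a[fast]=9≠a[slow]=8 write a[7]=9 → slow++,fast++
(s=7,f=9) a[fast]=13≠a[slow]=9 write a[8]=13 → slow++,fast++
(s=8,f=10) a[fast]=14≠a[slow]=13 write a[9]=14 → slow++,fast++
(s=9,f=11) a[fast]=14=a[slow] dup → fast++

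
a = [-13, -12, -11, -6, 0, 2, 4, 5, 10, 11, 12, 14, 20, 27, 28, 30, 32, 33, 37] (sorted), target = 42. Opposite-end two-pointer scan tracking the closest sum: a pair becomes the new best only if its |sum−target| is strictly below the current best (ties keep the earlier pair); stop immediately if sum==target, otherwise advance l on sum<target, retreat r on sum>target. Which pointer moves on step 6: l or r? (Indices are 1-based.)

[1,19] -13+37=24 d=18 * → l++
[2,19] -12+37=25 d=17 * → l++
[3,19] -11+37=26 d=16 * → l++
[4,19] -6+37=31 d=11 * → l++
[5,19] 0+37=37 d=5 * → l++
[6,19] 2+37=39 d=3 * → l++

l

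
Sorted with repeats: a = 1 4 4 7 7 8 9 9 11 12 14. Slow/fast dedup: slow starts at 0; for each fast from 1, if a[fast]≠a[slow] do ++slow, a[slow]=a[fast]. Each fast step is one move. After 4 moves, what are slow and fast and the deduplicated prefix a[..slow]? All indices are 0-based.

slow=2, fast=5, prefix=[1, 4, 7]

(s=0,f=1) a[fast]=4≠a[slow]=1 write a[1]=4 → slow++,fast++
(s=1,f=2) a[fast]=4=a[slow] dup → fast++
(s=1,f=3) a[fast]=7≠a[slow]=4 write a[2]=7 → slow++,fast++
(s=2,f=4) a[fast]=7=a[slow] dup → fast++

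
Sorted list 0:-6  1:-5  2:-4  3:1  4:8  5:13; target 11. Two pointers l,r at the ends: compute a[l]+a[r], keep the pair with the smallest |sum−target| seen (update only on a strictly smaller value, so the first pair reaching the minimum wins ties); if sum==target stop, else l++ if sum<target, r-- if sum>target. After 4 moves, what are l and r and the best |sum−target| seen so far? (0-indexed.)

l=3, r=4, best |Δ|=2

l=0 r=5: -6+13=7 d=4 *, l++
l=1 r=5: -5+13=8 d=3 *, l++
l=2 r=5: -4+13=9 d=2 *, l++
l=3 r=5: 1+13=14 d=3, r--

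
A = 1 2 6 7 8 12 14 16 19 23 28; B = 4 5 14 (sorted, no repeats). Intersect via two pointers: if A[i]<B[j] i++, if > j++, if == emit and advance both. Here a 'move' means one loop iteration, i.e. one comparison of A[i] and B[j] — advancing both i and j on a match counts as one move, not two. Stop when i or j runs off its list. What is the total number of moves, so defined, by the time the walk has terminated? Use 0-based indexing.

[i=0,j=0] 1<4 → i++
[i=1,j=0] 2<4 → i++
[i=2,j=0] 6>4 → j++
[i=2,j=1] 6>5 → j++
[i=2,j=2] 6<14 → i++
[i=3,j=2] 7<14 → i++
[i=4,j=2] 8<14 → i++
[i=5,j=2] 12<14 → i++
[i=6,j=2] 14==14 emit → i++,j++

9 moves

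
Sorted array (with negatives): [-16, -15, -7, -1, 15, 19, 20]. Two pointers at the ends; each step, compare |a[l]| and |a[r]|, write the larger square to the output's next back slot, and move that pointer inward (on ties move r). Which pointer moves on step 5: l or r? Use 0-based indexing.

l

l=0 r=6: |-16|<=|20| out[6]=400, r--
l=0 r=5: |-16|<=|19| out[5]=361, r--
l=0 r=4: |-16|>|15| out[4]=256, l++
l=1 r=4: |-15|<=|15| out[3]=225, r--
l=1 r=3: |-15|>|-1| out[2]=225, l++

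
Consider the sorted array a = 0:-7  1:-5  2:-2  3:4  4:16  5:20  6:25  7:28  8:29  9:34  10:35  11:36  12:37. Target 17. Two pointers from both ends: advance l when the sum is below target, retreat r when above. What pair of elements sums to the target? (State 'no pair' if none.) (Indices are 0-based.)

l=0 r=12: -7+37=30 >17, r--
l=0 r=11: -7+36=29 >17, r--
l=0 r=10: -7+35=28 >17, r--
l=0 r=9: -7+34=27 >17, r--
l=0 r=8: -7+29=22 >17, r--
l=0 r=7: -7+28=21 >17, r--
l=0 r=6: -7+25=18 >17, r--
l=0 r=5: -7+20=13 <17, l++
l=1 r=5: -5+20=15 <17, l++
l=2 r=5: -2+20=18 >17, r--
l=2 r=4: -2+16=14 <17, l++
l=3 r=4: 4+16=20 >17, r--

no pair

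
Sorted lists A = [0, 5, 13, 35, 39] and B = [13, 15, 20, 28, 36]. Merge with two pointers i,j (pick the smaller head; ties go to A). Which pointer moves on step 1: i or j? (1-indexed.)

i=1 j=1: A[i]=0<=B[j]=13 take 0, i++

i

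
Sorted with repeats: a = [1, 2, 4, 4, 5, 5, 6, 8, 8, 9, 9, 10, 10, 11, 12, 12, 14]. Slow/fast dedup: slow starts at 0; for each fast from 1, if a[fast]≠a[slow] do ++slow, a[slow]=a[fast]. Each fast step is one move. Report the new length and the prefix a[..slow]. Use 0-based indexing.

(s=0,f=1) a[fast]=2≠a[slow]=1 write a[1]=2 → slow++,fast++
(s=1,f=2) a[fast]=4≠a[slow]=2 write a[2]=4 → slow++,fast++
(s=2,f=3) a[fast]=4=a[slow] dup → fast++
(s=2,f=4) a[fast]=5≠a[slow]=4 write a[3]=5 → slow++,fast++
(s=3,f=5) a[fast]=5=a[slow] dup → fast++
(s=3,f=6) a[fast]=6≠a[slow]=5 write a[4]=6 → slow++,fast++
(s=4,f=7) a[fast]=8≠a[slow]=6 write a[5]=8 → slow++,fast++
(s=5,f=8) a[fast]=8=a[slow] dup → fast++
(s=5,f=9) a[fast]=9≠a[slow]=8 write a[6]=9 → slow++,fast++
(s=6,f=10) a[fast]=9=a[slow] dup → fast++
(s=6,f=11) a[fast]=10≠a[slow]=9 write a[7]=10 → slow++,fast++
(s=7,f=12) a[fast]=10=a[slow] dup → fast++
(s=7,f=13) a[fast]=11≠a[slow]=10 write a[8]=11 → slow++,fast++
(s=8,f=14) a[fast]=12≠a[slow]=11 write a[9]=12 → slow++,fast++
(s=9,f=15) a[fast]=12=a[slow] dup → fast++
(s=9,f=16) a[fast]=14≠a[slow]=12 write a[10]=14 → slow++,fast++

length 11; prefix = [1, 2, 4, 5, 6, 8, 9, 10, 11, 12, 14]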